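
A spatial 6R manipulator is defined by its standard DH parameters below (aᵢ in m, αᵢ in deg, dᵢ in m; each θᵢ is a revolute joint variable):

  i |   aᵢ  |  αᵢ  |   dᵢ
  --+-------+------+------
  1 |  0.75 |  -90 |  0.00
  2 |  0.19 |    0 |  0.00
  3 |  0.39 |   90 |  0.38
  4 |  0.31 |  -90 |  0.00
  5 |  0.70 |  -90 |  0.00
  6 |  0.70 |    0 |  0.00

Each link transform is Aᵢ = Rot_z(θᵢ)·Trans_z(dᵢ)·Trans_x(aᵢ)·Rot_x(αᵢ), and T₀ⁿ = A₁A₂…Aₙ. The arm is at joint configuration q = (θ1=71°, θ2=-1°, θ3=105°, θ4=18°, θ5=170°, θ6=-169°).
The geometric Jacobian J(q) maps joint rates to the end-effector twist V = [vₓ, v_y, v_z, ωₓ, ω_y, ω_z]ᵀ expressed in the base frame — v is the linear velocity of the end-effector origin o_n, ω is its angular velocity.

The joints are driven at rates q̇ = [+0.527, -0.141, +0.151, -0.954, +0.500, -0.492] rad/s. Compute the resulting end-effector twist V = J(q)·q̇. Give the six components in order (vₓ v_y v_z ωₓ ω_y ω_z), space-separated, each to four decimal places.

o_n = [-0.3107, 0.9372, -0.6089]
J₁: ẑ×o_n = [-0.9372, -0.3107, 0.0000], ω = ẑ
J2: z=[-0.9455, 0.3256, 0.0000] o=[0.2442, 0.7091, 0.0000] → [-0.1982, -0.5757, -0.0350, -0.9455, 0.3256, 0.0000]
J3: z=[-0.9455, 0.3256, 0.0000] o=[0.3060, 0.8888, 0.0033] → [-0.1993, -0.5789, 0.1549, -0.9455, 0.3256, 0.0000]
J4: z=[0.3159, 0.9174, -0.2419] o=[-0.0840, 0.9233, -0.3751] → [-0.2111, 0.1287, 0.2124, 0.3159, 0.9174, -0.2419]
J5: z=[-0.8749, 0.3803, 0.2998] o=[-0.1978, 0.8870, -0.6612] → [0.0048, 0.0119, -0.0010, -0.8749, 0.3803, 0.2998]
J6: z=[0.3748, 0.9238, -0.0780] o=[0.0169, 0.8561, 0.0044] → [-0.5602, 0.2554, 0.3330, 0.3748, 0.9238, -0.0780]
V = J·q̇ = [-0.0166, -0.4125, -0.3387, -0.9327, -1.1363, 0.9461]

-0.0166 -0.4125 -0.3387 -0.9327 -1.1363 0.9461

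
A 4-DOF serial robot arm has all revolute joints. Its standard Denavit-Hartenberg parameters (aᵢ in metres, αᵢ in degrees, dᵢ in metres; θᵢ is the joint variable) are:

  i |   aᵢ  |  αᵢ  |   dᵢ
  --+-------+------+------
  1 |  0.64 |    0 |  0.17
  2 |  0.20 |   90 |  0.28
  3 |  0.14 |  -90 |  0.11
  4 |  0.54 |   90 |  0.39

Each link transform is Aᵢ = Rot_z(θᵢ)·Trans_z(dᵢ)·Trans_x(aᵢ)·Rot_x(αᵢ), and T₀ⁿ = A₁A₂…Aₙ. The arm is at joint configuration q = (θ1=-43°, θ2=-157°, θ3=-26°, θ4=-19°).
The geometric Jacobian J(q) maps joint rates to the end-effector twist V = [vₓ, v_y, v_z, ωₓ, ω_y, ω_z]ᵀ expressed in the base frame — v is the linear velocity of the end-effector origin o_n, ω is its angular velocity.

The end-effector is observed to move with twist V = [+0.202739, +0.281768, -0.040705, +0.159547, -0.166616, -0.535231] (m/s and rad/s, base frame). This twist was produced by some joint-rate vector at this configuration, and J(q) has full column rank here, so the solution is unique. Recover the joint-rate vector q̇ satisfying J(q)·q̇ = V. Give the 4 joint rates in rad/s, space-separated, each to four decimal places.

o_n = [-0.3322, 0.1590, 0.5153]
J₁: ẑ×o_n = [-0.1590, -0.3322, 0.0000], ω = ẑ
J2: z=[0.0000, 0.0000, 1.0000] o=[0.4681, -0.4365, 0.1700] → [-0.5954, -0.8003, 0.0000, 0.0000, 0.0000, 1.0000]
J3: z=[0.3420, 0.9397, 0.0000] o=[0.2801, -0.3681, 0.4500] → [0.0614, -0.0223, 0.7557, 0.3420, 0.9397, 0.0000]
J4: z=[-0.4119, 0.1499, 0.8988] o=[0.1995, -0.2217, 0.3886] → [-0.3231, -0.4257, -0.0771, -0.4119, 0.1499, 0.8988]
q̇ = J⁺·V = [-0.0220, -0.0890, -0.1020, -0.4720]

-0.0220 -0.0890 -0.1020 -0.4720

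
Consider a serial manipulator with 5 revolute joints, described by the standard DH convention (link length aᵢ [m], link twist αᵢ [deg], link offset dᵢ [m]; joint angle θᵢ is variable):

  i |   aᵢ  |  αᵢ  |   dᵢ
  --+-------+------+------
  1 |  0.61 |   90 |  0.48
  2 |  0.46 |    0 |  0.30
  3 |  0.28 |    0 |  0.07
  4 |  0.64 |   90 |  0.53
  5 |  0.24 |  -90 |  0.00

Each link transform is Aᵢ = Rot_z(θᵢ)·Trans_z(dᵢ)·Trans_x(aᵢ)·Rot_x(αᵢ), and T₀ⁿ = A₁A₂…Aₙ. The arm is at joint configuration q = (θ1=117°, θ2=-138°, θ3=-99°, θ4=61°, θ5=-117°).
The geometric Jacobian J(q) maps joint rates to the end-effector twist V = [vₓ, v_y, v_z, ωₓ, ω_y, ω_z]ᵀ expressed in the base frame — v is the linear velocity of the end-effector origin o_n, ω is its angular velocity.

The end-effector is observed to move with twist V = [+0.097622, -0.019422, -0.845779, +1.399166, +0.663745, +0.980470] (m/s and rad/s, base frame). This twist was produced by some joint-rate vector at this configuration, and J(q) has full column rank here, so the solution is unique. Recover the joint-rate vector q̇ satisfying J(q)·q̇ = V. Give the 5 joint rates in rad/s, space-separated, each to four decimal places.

o_n = [0.7994, -0.0575, 0.3700]
J₁: ẑ×o_n = [0.0575, 0.7994, -0.0000], ω = ẑ
J2: z=[0.8910, 0.4540, 0.0000] o=[-0.2769, 0.5435, 0.4800] → [-0.0499, 0.0980, -1.0241, 0.8910, 0.4540, 0.0000]
J3: z=[0.8910, 0.4540, 0.0000] o=[0.1456, 0.3751, 0.1722] → [0.0898, -0.1762, -0.6822, 0.8910, 0.4540, 0.0000]
J4: z=[0.8910, 0.4540, 0.0000] o=[0.2772, 0.2710, 0.4070] → [-0.0168, 0.0330, -0.5297, 0.8910, 0.4540, 0.0000]
J5: z=[0.0317, -0.0622, 0.9976] o=[1.0392, -0.0572, 0.3624] → [-0.0002, -0.2395, -0.0149, 0.0317, -0.0622, 0.9976]
q̇ = J⁺·V = [0.3540, -0.2430, 0.8950, 0.8960, 0.6280]

0.3540 -0.2430 0.8950 0.8960 0.6280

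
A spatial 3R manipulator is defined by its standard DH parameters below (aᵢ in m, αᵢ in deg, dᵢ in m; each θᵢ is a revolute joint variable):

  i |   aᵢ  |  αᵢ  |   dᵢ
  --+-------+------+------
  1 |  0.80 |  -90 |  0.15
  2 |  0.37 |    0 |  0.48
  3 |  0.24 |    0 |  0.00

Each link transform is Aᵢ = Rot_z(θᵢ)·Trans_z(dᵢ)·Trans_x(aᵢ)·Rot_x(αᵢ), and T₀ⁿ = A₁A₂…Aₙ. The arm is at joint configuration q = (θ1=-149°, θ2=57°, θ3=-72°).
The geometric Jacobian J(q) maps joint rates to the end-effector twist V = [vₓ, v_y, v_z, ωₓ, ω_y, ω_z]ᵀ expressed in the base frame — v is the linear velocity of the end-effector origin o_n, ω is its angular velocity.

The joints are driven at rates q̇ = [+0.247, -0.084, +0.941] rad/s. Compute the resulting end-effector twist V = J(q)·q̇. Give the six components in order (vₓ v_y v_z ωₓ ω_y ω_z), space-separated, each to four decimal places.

o_n = [-0.8100, -1.0467, -0.0982]
J₁: ẑ×o_n = [1.0467, -0.8100, 0.0000], ω = ẑ
J2: z=[0.5150, -0.8572, 0.0000] o=[-0.6857, -0.4120, 0.1500] → [0.2127, 0.1278, -0.4333, 0.5150, -0.8572, 0.0000]
J3: z=[0.5150, -0.8572, 0.0000] o=[-0.6112, -0.9273, -0.1603] → [-0.0532, -0.0320, -0.2318, 0.5150, -0.8572, 0.0000]
V = J·q̇ = [0.1906, -0.2409, -0.1817, 0.4414, -0.7346, 0.2470]

0.1906 -0.2409 -0.1817 0.4414 -0.7346 0.2470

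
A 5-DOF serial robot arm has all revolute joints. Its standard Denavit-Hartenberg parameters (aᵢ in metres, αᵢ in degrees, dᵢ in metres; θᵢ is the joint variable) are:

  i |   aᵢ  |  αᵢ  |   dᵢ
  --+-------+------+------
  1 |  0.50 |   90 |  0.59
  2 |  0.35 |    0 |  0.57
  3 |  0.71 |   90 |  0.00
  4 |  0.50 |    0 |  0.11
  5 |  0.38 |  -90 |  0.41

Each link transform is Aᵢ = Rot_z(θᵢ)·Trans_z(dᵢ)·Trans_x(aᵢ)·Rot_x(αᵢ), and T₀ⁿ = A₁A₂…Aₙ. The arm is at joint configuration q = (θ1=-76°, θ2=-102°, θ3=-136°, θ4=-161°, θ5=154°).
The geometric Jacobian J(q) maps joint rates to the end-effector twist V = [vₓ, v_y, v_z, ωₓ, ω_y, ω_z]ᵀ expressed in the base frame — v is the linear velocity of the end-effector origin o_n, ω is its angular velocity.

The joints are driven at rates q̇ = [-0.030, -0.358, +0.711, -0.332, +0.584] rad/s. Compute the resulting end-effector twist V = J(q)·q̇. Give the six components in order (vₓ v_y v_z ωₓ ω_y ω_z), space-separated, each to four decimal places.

-0.3552 0.3156 0.0309 -0.2908 -0.2928 0.1035

o_n = [-0.2189, -0.6138, 1.0443]
J₁: ẑ×o_n = [0.6138, -0.2189, 0.0000], ω = ẑ
J2: z=[-0.9703, -0.2419, 0.0000] o=[0.1210, -0.4851, 0.5900] → [-0.1099, 0.4408, 0.0426, -0.9703, -0.2419, 0.0000]
J3: z=[-0.9703, -0.2419, 0.0000] o=[-0.4497, -0.5524, 0.2476] → [-0.1927, 0.7729, 0.1154, -0.9703, -0.2419, 0.0000]
J4: z=[0.2052, -0.8229, 0.5299] o=[-0.5407, -0.1874, 0.8498] → [0.0659, 0.1306, 0.1773, 0.2052, -0.8229, 0.5299]
J5: z=[0.2052, -0.8229, 0.5299] o=[-0.2996, -0.4816, 0.5071] → [-0.3719, -0.0674, 0.0393, 0.2052, -0.8229, 0.5299]
V = J·q̇ = [-0.3552, 0.3156, 0.0309, -0.2908, -0.2928, 0.1035]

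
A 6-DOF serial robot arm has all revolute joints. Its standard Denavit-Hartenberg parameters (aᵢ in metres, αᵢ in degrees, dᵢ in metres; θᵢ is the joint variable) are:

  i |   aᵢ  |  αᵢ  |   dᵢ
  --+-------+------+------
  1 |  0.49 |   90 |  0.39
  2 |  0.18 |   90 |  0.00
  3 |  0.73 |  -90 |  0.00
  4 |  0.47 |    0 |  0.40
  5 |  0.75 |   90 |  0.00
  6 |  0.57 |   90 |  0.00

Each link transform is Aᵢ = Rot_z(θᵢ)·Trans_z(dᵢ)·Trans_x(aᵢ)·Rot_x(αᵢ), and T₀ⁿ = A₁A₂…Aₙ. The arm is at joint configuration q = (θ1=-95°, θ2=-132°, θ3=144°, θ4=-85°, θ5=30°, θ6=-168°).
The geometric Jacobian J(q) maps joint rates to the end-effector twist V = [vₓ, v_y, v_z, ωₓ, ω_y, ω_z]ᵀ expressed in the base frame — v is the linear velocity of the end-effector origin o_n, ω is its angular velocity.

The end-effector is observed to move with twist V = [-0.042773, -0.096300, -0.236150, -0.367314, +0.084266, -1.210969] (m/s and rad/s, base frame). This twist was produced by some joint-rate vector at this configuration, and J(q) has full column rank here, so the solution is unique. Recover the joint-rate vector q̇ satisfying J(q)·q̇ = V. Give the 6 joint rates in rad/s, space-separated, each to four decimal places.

o_n = [-0.3321, -0.4651, 1.3279]
J₁: ẑ×o_n = [0.4651, -0.3321, 0.0000], ω = ẑ
J2: z=[-0.9962, 0.0872, 0.0000] o=[-0.0427, -0.4881, 0.3900] → [0.0817, 0.9343, 0.0023, -0.9962, 0.0872, 0.0000]
J3: z=[0.0648, 0.7403, 0.6691] o=[-0.0322, -0.3682, 0.2562] → [0.8582, -0.2701, 0.2157, 0.0648, 0.7403, 0.6691]
J4: z=[0.7717, -0.4623, 0.4368] o=[-0.4941, -0.7244, 0.6951] → [-0.4058, -0.4175, 0.2750, 0.7717, -0.4623, 0.4368]
J5: z=[0.7717, -0.4623, 0.4368] o=[-0.1810, -0.5827, 1.2078] → [-0.1069, -0.1587, 0.0209, 0.7717, -0.4623, 0.4368]
J6: z=[0.5555, 0.8244, -0.1087] o=[-0.4134, -0.3378, 1.8775] → [-0.4670, 0.2965, -0.1377, 0.5555, 0.8244, -0.1087]
q̇ = J⁺·V = [-0.5730, -0.7020, -0.2340, -0.7740, -0.3950, -0.2690]

-0.5730 -0.7020 -0.2340 -0.7740 -0.3950 -0.2690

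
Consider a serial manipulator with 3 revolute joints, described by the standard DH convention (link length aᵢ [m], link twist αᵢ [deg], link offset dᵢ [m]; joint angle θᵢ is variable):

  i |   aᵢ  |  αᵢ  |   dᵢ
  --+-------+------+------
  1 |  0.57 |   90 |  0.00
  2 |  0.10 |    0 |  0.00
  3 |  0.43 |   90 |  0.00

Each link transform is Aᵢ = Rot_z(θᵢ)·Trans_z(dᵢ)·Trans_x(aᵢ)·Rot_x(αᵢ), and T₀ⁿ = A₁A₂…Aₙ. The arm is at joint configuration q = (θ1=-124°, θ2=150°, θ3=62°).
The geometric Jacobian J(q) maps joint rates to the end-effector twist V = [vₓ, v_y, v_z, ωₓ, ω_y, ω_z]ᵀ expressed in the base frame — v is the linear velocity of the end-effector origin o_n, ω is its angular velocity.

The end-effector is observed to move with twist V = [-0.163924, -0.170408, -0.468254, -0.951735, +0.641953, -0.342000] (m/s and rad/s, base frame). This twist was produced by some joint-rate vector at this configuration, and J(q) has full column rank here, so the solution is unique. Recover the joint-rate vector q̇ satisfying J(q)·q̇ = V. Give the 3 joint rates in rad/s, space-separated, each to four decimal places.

o_n = [-0.0664, -0.0984, -0.1779]
J₁: ẑ×o_n = [0.0984, -0.0664, 0.0000], ω = ẑ
J2: z=[-0.8290, 0.5592, 0.0000] o=[-0.3187, -0.4726, 0.0000] → [-0.0995, -0.1475, -0.4513, -0.8290, 0.5592, 0.0000]
J3: z=[-0.8290, 0.5592, 0.0000] o=[-0.2703, -0.4008, 0.0500] → [-0.1274, -0.1889, -0.3647, -0.8290, 0.5592, 0.0000]
q̇ = J⁺·V = [-0.3420, 0.5730, 0.5750]

-0.3420 0.5730 0.5750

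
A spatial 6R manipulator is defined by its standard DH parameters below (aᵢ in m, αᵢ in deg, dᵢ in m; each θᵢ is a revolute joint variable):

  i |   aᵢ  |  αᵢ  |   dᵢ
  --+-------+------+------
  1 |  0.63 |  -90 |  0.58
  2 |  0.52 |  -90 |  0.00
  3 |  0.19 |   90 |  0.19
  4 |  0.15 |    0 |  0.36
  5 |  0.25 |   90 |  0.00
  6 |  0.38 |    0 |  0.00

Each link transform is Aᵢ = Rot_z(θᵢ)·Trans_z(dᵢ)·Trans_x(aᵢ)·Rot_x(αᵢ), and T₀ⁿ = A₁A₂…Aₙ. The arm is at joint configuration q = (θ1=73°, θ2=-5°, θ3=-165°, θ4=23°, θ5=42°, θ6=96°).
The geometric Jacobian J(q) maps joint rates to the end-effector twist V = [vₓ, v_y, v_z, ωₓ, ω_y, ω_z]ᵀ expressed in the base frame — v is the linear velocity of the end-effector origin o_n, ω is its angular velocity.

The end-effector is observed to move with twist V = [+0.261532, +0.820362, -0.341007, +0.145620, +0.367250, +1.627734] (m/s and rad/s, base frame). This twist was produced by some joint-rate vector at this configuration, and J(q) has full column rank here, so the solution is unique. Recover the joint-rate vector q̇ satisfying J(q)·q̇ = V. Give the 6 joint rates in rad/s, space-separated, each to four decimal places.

0.9810 0.8710 -0.9210 0.7820 -0.0260 -0.7360

o_n = [0.7523, 0.3920, 0.1361]
J₁: ẑ×o_n = [-0.3920, 0.7523, 0.0000], ω = ẑ
J2: z=[-0.9563, 0.2924, 0.0000] o=[0.1842, 0.6025, 0.5800] → [-0.1298, -0.4245, 0.0352, -0.9563, 0.2924, 0.0000]
J3: z=[0.0255, 0.0833, -0.9962] o=[0.3356, 1.0979, 0.6253] → [-0.7440, -0.4026, -0.0527, 0.0255, 0.0833, -0.9962]
J4: z=[0.8483, -0.5290, -0.0226] o=[0.2400, 0.9532, 0.4200] → [0.1376, 0.2294, -0.2051, 0.8483, -0.5290, -0.0226]
J5: z=[0.8483, -0.5290, -0.0226] o=[0.4739, 0.6511, 0.3419] → [0.1031, 0.1684, -0.0725, 0.8483, -0.5290, -0.0226]
J6: z=[-0.4901, -0.8006, 0.3447] o=[0.4238, 0.5807, 0.1073] → [0.0420, 0.1273, 0.3555, -0.4901, -0.8006, 0.3447]
q̇ = J⁺·V = [0.9810, 0.8710, -0.9210, 0.7820, -0.0260, -0.7360]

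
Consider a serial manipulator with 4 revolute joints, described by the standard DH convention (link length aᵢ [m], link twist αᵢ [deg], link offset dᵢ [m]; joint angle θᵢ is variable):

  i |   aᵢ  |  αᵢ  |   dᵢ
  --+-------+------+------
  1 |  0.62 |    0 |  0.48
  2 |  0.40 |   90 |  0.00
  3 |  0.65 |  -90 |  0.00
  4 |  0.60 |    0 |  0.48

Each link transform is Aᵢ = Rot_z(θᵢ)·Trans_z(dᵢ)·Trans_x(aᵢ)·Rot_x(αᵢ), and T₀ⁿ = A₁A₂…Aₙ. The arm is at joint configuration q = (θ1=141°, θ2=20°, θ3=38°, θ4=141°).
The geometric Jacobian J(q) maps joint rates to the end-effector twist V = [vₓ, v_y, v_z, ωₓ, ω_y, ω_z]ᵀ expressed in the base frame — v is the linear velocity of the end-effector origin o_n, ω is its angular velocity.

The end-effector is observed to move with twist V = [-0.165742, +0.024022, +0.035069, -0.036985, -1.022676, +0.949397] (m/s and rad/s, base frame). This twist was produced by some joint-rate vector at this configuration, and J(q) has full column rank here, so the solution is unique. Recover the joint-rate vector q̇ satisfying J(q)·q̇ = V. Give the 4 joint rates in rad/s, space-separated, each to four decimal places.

o_n = [-0.8404, 0.1143, 0.9713]
J₁: ẑ×o_n = [-0.1143, -0.8404, 0.0000], ω = ẑ
J2: z=[0.0000, 0.0000, 1.0000] o=[-0.4818, 0.3902, 0.4800] → [0.2759, -0.3586, 0.0000, 0.0000, 0.0000, 1.0000]
J3: z=[0.3256, 0.9455, 0.0000] o=[-0.8600, 0.5204, 0.4800] → [0.4646, -0.1600, -0.1508, 0.3256, 0.9455, 0.0000]
J4: z=[0.5821, -0.2004, 0.7880] o=[-1.3443, 0.6872, 0.8802] → [0.4331, 0.3440, -0.2325, 0.5821, -0.2004, 0.7880]
q̇ = J⁺·V = [0.1980, 0.3700, -0.9790, 0.4840]

0.1980 0.3700 -0.9790 0.4840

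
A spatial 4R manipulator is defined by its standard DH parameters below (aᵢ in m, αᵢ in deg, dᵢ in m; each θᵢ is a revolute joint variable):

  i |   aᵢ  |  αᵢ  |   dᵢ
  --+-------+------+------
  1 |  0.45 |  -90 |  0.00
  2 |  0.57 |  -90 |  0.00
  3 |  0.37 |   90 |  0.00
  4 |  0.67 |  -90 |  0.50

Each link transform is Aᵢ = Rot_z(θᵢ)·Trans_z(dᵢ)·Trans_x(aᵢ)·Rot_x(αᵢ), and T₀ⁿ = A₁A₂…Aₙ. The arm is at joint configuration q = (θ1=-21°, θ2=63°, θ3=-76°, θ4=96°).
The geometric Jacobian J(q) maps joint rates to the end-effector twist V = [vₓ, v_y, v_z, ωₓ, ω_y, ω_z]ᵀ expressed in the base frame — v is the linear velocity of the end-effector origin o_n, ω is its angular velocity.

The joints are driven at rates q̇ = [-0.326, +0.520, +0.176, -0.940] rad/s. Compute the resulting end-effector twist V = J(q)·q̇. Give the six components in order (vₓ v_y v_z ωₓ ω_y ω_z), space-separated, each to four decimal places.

o_n = [0.0802, 0.4105, -0.4428]
J₁: ẑ×o_n = [-0.4105, 0.0802, 0.0000], ω = ẑ
J2: z=[0.3584, 0.9336, 0.0000] o=[0.4201, -0.1613, 0.0000] → [-0.4134, 0.1587, 0.5222, 0.3584, 0.9336, 0.0000]
J3: z=[-0.8318, 0.3193, -0.4540] o=[0.6617, -0.2540, -0.5079] → [0.3225, 0.3181, -0.3671, -0.8318, 0.3193, -0.4540]
J4: z=[-0.3245, 0.3837, 0.8645] o=[0.8283, 0.0666, -0.5876] → [-0.2418, -0.5997, 0.1754, -0.3245, 0.3837, 0.8645]
V = J·q̇ = [0.2029, 0.6761, 0.0421, 0.3450, 0.1810, -1.2186]

0.2029 0.6761 0.0421 0.3450 0.1810 -1.2186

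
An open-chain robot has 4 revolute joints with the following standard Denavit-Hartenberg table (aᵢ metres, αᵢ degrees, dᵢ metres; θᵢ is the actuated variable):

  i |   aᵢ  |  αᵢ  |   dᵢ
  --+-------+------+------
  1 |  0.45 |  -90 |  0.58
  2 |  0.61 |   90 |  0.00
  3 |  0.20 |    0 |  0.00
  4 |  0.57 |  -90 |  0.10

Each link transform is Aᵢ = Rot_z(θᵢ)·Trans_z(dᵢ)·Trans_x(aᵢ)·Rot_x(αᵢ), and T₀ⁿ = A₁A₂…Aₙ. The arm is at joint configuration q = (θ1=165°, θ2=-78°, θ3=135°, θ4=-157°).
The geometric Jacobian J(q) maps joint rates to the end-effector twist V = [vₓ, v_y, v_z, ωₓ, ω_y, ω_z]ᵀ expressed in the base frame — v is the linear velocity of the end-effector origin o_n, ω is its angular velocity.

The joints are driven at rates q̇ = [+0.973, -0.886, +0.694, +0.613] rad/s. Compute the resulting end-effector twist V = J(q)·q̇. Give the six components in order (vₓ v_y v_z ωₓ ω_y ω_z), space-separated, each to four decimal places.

0.4541 -1.2988 0.2740 1.4642 0.5249 1.2447

o_n = [-0.5218, 0.2145, 1.5761]
J₁: ẑ×o_n = [-0.2145, -0.5218, 0.0000], ω = ẑ
J2: z=[-0.2588, -0.9659, 0.0000] o=[-0.4347, 0.1165, 0.5800] → [-0.9621, 0.2578, -0.1095, -0.2588, -0.9659, 0.0000]
J3: z=[0.9448, -0.2532, 0.2079] o=[-0.5572, 0.1493, 1.1767] → [-0.1147, -0.3700, 0.0705, 0.9448, -0.2532, 0.2079]
J4: z=[0.9448, -0.2532, 0.2079] o=[-0.5654, 0.0051, 1.0383] → [-0.1797, -0.4990, 0.2089, 0.9448, -0.2532, 0.2079]
V = J·q̇ = [0.4541, -1.2988, 0.2740, 1.4642, 0.5249, 1.2447]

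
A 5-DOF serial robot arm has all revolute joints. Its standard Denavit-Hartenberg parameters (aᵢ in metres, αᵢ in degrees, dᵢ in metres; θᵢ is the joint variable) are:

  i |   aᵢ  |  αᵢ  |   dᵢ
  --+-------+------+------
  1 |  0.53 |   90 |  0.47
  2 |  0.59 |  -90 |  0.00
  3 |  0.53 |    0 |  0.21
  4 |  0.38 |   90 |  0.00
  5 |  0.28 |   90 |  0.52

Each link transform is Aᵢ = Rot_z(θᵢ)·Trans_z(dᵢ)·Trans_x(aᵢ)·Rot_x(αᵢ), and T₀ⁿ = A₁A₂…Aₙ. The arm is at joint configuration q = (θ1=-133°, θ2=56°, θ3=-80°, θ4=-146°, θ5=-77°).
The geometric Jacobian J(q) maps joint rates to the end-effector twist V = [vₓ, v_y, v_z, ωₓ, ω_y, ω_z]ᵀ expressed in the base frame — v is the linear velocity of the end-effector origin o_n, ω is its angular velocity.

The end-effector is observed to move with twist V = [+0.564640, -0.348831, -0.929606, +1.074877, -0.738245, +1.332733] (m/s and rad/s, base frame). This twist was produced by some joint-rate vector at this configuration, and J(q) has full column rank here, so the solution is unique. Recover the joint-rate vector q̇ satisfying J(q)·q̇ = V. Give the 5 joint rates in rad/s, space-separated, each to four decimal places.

o_n = [-0.5669, -0.8395, 1.0553]
J₁: ẑ×o_n = [0.8395, -0.5669, 0.0000], ω = ẑ
J2: z=[-0.7314, 0.6820, 0.0000] o=[-0.3615, -0.3876, 0.4700] → [0.3992, 0.4281, 0.4706, -0.7314, 0.6820, 0.0000]
J3: z=[0.5654, 0.6063, 0.5592] o=[-0.5865, -0.6289, 0.9591] → [0.1761, -0.0434, -0.1309, 0.5654, 0.6063, 0.5592]
J4: z=[0.5654, 0.6063, 0.5592] o=[-0.8846, -0.1833, 1.1529] → [0.3078, 0.2328, -0.5636, 0.5654, 0.6063, 0.5592]
J5: z=[0.2337, -0.7679, 0.5964] o=[-0.5840, -0.2617, 0.9340] → [0.2514, -0.0181, -0.1219, 0.2337, -0.7679, 0.5964]
q̇ = J⁺·V = [0.4710, -0.7040, -0.3090, 0.9510, 0.8430]

0.4710 -0.7040 -0.3090 0.9510 0.8430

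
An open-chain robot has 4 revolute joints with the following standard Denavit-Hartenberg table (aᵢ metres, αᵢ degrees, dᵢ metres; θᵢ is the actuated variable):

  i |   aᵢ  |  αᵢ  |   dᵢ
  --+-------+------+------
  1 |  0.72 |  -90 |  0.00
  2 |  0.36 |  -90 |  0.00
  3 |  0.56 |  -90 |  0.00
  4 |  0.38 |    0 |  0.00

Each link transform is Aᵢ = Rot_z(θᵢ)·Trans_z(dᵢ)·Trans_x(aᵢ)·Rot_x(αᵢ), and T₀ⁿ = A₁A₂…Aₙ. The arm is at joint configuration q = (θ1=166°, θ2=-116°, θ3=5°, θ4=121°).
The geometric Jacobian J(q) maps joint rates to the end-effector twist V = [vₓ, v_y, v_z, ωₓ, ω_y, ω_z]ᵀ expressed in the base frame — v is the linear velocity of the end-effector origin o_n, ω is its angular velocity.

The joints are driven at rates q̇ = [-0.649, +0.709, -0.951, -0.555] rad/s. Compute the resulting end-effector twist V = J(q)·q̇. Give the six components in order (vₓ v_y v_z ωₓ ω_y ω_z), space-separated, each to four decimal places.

o_n = [-0.0994, 0.0575, 0.5069]
J₁: ẑ×o_n = [-0.0575, -0.0994, 0.0000], ω = ẑ
J2: z=[-0.2419, -0.9703, 0.0000] o=[-0.6986, 0.1742, 0.0000] → [-0.4919, 0.1226, 0.6097, -0.2419, -0.9703, 0.0000]
J3: z=[-0.8721, 0.2174, 0.4384] o=[-0.5455, 0.1360, 0.3236] → [0.0743, 0.3555, -0.0285, -0.8721, 0.2174, 0.4384]
J4: z=[0.2039, 0.9758, -0.0783] o=[-0.2964, 0.1242, 0.8250] → [-0.3156, 0.0494, -0.2058, 0.2039, 0.9758, -0.0783]
V = J·q̇ = [-0.2069, -0.2140, 0.5736, 0.5447, -1.4363, -1.0224]

-0.2069 -0.2140 0.5736 0.5447 -1.4363 -1.0224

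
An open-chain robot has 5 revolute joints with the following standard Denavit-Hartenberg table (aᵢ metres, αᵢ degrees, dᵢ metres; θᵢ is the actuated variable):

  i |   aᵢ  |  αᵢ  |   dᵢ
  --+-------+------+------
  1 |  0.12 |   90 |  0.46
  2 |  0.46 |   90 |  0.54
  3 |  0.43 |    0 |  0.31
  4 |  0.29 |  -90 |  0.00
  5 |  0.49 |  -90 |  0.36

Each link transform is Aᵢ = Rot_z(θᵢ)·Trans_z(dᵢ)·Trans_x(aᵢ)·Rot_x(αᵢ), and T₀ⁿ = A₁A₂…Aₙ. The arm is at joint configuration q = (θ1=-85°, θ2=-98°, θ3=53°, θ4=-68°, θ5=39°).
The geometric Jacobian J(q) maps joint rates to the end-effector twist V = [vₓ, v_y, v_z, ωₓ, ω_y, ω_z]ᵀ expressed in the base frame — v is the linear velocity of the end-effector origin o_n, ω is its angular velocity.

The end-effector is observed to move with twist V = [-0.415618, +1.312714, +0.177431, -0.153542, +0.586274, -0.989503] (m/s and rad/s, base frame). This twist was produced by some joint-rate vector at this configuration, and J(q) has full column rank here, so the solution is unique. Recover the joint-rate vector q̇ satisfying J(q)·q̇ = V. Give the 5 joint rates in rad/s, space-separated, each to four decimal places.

o_n = [-1.0609, -0.0077, -0.9855]
J₁: ẑ×o_n = [0.0077, -1.0609, 0.0000], ω = ẑ
J2: z=[-0.9962, -0.0872, 0.0000] o=[0.0105, -0.1195, 0.4600] → [0.1260, -1.4400, -0.2048, -0.9962, -0.0872, 0.0000]
J3: z=[-0.0863, 0.9865, 0.1392] o=[-0.5331, -0.1028, 0.0045] → [-0.9898, -0.1589, 0.5125, -0.0863, 0.9865, 0.1392]
J4: z=[-0.0863, 0.9865, 0.1392] o=[-0.9051, 0.2089, -0.2086] → [-0.7362, -0.0887, 0.1724, -0.0863, 0.9865, 0.1392]
J5: z=[-0.9654, -0.0483, -0.2563] o=[-0.8337, 0.2543, -0.4860] → [-0.0430, -0.4239, 0.2420, -0.9654, -0.0483, -0.2563]
q̇ = J⁺·V = [-0.9420, -0.3840, -0.3640, 0.9490, 0.5030]

-0.9420 -0.3840 -0.3640 0.9490 0.5030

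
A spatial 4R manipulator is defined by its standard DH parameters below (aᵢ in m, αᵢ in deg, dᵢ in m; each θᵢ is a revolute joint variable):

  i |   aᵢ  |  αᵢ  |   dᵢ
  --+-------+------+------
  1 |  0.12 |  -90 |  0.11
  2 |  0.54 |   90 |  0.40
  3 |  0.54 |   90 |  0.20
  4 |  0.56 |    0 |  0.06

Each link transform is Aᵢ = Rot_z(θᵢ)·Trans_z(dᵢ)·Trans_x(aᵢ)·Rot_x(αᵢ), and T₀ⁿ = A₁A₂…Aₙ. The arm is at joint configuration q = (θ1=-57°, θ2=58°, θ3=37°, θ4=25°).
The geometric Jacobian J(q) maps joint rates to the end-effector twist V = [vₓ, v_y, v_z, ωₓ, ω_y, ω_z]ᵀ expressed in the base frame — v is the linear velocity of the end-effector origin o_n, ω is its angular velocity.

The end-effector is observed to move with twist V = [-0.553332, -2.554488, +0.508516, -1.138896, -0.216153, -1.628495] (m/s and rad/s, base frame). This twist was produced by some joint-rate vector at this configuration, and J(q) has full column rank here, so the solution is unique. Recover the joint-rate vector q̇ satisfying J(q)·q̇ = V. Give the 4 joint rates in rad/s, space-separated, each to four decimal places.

o_n = [1.4988, -0.5039, -0.8566]
J₁: ẑ×o_n = [0.5039, 1.4988, -0.0000], ω = ẑ
J2: z=[0.8387, 0.5446, 0.0000] o=[0.0654, -0.1006, 0.1100] → [-0.5265, 0.8107, -1.1189, 0.8387, 0.5446, 0.0000]
J3: z=[0.4619, -0.7112, 0.5299] o=[0.5567, -0.1228, -0.3479] → [0.5638, 0.7342, 0.4940, 0.4619, -0.7112, 0.5299]
J4: z=[-0.4961, -0.7024, -0.5104] o=[1.0461, -0.2797, -0.6077] → [0.0604, -0.3545, 0.4292, -0.4961, -0.7024, -0.5104]
q̇ = J⁺·V = [-0.8780, -0.5370, -0.7700, 0.6710]

-0.8780 -0.5370 -0.7700 0.6710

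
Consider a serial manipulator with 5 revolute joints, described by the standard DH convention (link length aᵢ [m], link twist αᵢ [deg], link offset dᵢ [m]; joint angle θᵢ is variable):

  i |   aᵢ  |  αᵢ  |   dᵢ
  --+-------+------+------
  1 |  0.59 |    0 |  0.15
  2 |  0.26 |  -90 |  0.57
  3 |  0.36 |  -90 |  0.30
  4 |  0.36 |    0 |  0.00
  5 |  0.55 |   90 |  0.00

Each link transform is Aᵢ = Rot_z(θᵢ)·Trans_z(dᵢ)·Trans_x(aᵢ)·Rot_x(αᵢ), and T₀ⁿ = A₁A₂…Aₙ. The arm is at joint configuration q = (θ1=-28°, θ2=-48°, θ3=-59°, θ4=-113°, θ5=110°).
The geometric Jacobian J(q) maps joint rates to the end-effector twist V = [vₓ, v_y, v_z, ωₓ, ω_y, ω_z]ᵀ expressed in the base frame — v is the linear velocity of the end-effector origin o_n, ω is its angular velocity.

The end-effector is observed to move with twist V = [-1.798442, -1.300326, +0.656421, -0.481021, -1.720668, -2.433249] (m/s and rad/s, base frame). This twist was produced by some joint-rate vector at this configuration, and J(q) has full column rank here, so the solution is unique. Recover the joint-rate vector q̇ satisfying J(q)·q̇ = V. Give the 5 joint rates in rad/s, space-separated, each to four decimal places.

o_n = [1.3202, -0.7536, 1.3788]
J₁: ẑ×o_n = [0.7536, 1.3202, -0.0000], ω = ẑ
J2: z=[0.0000, 0.0000, 1.0000] o=[0.5209, -0.2770, 0.1500] → [0.4767, 0.7992, -0.0000, 0.0000, 0.0000, 1.0000]
J3: z=[0.9703, 0.2419, 0.0000] o=[0.5838, -0.5293, 0.7200] → [0.1594, -0.6392, -0.3958, 0.9703, 0.2419, 0.0000]
J4: z=[0.2074, -0.8317, -0.5150] o=[0.9198, -0.6366, 1.0286] → [-0.3516, -0.2788, 0.3087, 0.2074, -0.8317, -0.5150]
J5: z=[0.2074, -0.8317, -0.5150] o=[1.2238, -0.4861, 0.9080] → [-0.5293, -0.1473, 0.0247, 0.2074, -0.8317, -0.5150]
q̇ = J⁺·V = [-0.5330, -0.9670, -0.8830, 0.9230, 0.8890]

-0.5330 -0.9670 -0.8830 0.9230 0.8890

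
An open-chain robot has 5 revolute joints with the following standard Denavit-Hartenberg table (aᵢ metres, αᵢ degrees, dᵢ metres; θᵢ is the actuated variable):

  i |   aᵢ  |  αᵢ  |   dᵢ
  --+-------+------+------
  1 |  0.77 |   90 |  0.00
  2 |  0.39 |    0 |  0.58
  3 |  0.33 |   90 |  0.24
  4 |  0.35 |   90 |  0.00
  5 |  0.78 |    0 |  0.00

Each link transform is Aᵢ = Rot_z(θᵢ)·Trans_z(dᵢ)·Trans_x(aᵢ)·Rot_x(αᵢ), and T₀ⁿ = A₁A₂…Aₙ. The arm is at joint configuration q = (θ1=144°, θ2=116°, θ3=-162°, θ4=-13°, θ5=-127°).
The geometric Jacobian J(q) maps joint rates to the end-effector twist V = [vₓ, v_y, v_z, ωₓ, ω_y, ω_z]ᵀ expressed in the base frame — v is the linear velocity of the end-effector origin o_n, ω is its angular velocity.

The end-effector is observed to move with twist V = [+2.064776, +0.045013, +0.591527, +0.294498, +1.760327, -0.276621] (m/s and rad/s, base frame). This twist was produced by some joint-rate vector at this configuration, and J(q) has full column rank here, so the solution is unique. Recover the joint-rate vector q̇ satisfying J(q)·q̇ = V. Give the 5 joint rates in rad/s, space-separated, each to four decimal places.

-0.8900 0.6290 0.4830 -0.9990 -0.4980

o_n = [-0.4694, 1.3879, 0.6296]
J₁: ẑ×o_n = [-1.3879, -0.4694, 0.0000], ω = ẑ
J2: z=[0.5878, 0.8090, 0.0000] o=[-0.6229, 0.4526, 0.0000] → [0.5093, -0.3701, 0.4255, 0.5878, 0.8090, 0.0000]
J3: z=[0.5878, 0.8090, 0.0000] o=[-0.1437, 0.8213, 0.3505] → [0.2258, -0.1640, 0.5965, 0.5878, 0.8090, 0.0000]
J4: z=[0.5820, -0.4228, -0.6947] o=[-0.1881, 1.1502, 0.1131] → [-0.0533, -0.1051, 0.0193, 0.5820, -0.4228, -0.6947]
J5: z=[-0.4463, -0.8801, 0.1618] o=[-0.4260, 1.2258, -0.1322] → [-0.6967, 0.3329, -0.1105, -0.4463, -0.8801, 0.1618]
q̇ = J⁺·V = [-0.8900, 0.6290, 0.4830, -0.9990, -0.4980]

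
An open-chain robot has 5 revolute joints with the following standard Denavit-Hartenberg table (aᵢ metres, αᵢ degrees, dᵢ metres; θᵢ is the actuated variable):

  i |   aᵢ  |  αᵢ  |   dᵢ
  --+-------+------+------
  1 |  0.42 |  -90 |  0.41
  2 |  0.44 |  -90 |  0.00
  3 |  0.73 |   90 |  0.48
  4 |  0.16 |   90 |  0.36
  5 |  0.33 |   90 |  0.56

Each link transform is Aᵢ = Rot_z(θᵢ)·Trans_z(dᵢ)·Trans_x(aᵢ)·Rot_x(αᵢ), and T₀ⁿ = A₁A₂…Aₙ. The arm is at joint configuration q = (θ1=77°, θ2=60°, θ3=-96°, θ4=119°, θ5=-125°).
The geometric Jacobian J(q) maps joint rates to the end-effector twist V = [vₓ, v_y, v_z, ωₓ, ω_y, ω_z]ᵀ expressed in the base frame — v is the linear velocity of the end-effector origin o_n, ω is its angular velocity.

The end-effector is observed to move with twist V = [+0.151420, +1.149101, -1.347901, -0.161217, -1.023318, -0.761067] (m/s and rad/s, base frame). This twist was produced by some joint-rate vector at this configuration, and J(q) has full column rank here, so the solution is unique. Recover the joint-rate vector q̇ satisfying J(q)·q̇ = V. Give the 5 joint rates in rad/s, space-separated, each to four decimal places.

o_n = [-1.2086, 0.1787, -0.1450]
J₁: ẑ×o_n = [-0.1787, -1.2086, 0.0000], ω = ẑ
J2: z=[-0.9744, 0.2250, 0.0000] o=[0.0945, 0.4092, 0.4100] → [-0.1249, -0.5408, 0.5177, -0.9744, 0.2250, 0.0000]
J3: z=[-0.1948, -0.8438, -0.5000] o=[0.1440, 0.6236, 0.0289] → [-0.0756, 0.6424, -1.0547, -0.1948, -0.8438, -0.5000]
J4: z=[-0.0100, -0.5080, 0.8613] o=[-0.6655, 0.3447, -0.1450] → [0.1430, -0.4678, -0.2742, -0.0100, -0.5080, 0.8613]
J5: z=[-0.9523, -0.2580, -0.1632] o=[-0.6203, 0.0303, 0.0881] → [0.0844, -0.1260, -0.2931, -0.9523, -0.2580, -0.1632]
q̇ = J⁺·V = [-0.3870, -0.5770, 0.7930, 0.1390, 0.5960]

-0.3870 -0.5770 0.7930 0.1390 0.5960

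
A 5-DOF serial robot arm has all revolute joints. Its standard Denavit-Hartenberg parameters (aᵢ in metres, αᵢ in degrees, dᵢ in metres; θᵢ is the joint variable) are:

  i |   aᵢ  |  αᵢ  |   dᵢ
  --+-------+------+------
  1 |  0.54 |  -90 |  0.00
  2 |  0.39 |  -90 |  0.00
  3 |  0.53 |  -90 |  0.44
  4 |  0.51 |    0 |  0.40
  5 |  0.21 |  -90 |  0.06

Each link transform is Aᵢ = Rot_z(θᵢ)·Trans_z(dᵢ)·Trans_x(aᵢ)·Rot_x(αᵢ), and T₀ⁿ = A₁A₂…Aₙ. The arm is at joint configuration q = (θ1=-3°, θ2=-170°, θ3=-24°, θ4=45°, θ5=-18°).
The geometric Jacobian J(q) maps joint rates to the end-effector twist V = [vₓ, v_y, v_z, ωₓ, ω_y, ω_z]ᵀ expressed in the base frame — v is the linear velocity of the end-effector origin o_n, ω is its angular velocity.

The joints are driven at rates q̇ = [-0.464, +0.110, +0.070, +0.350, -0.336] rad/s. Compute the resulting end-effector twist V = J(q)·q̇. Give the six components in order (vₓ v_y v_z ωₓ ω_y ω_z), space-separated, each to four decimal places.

0.1448 0.3233 0.0226 0.0116 0.0967 -0.3941

o_n = [-0.9984, 0.0705, 0.2555]
J₁: ẑ×o_n = [-0.0705, -0.9984, 0.0000], ω = ẑ
J2: z=[0.0523, 0.9986, 0.0000] o=[0.5393, -0.0283, 0.0000] → [0.2551, -0.0134, 1.5407, 0.0523, 0.9986, 0.0000]
J3: z=[0.1734, -0.0091, 0.9848] o=[0.1557, -0.0082, 0.0677] → [-0.0791, -1.1691, 0.0031, 0.1734, -0.0091, 0.9848]
J4: z=[-0.4478, -0.8913, 0.0706] o=[-0.2329, 0.2281, 0.5851] → [0.3050, -0.2017, -0.6117, -0.4478, -0.8913, 0.0706]
J5: z=[-0.4478, -0.8913, 0.0706] o=[-0.7909, 0.0383, 0.3154] → [0.0512, -0.0415, -0.1994, -0.4478, -0.8913, 0.0706]
V = J·q̇ = [0.1448, 0.3233, 0.0226, 0.0116, 0.0967, -0.3941]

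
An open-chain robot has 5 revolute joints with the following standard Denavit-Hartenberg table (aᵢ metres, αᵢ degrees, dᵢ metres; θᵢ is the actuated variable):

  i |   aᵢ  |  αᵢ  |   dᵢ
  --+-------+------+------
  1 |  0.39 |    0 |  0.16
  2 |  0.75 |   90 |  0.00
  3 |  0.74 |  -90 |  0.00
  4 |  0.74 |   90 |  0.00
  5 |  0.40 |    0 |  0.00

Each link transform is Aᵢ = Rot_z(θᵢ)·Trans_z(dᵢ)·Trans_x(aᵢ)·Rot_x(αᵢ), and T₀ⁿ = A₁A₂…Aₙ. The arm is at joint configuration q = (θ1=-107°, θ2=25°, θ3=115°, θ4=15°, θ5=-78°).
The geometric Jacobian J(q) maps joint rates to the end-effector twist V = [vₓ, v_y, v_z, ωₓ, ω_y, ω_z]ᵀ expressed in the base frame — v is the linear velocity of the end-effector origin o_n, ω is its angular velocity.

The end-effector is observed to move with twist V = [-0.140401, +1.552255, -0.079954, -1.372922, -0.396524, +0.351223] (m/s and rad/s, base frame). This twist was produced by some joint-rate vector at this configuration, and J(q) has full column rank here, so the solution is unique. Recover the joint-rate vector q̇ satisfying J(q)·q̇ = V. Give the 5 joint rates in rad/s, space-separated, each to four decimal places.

0.5550 -0.4340 0.9540 -0.2800 0.4770

o_n = [0.1604, -0.7947, 1.7166]
J₁: ẑ×o_n = [0.7947, 0.1604, -0.0000], ω = ẑ
J2: z=[0.0000, 0.0000, 1.0000] o=[-0.1140, -0.3730, 0.1600] → [0.4217, 0.2744, -0.0000, 0.0000, 0.0000, 1.0000]
J3: z=[-0.9903, -0.1392, 0.0000] o=[-0.0096, -1.1157, 0.1600] → [-0.2166, 1.5415, -0.2942, -0.9903, -0.1392, 0.0000]
J4: z=[-0.1261, 0.8975, -0.4226] o=[-0.0532, -0.8060, 0.8307] → [0.7999, 0.0215, -0.1931, -0.1261, 0.8975, -0.4226]
J5: z=[-0.9717, -0.0261, 0.2346] o=[0.0945, -0.4802, 1.4785] → [0.0676, 0.2469, 0.3074, -0.9717, -0.0261, 0.2346]
q̇ = J⁺·V = [0.5550, -0.4340, 0.9540, -0.2800, 0.4770]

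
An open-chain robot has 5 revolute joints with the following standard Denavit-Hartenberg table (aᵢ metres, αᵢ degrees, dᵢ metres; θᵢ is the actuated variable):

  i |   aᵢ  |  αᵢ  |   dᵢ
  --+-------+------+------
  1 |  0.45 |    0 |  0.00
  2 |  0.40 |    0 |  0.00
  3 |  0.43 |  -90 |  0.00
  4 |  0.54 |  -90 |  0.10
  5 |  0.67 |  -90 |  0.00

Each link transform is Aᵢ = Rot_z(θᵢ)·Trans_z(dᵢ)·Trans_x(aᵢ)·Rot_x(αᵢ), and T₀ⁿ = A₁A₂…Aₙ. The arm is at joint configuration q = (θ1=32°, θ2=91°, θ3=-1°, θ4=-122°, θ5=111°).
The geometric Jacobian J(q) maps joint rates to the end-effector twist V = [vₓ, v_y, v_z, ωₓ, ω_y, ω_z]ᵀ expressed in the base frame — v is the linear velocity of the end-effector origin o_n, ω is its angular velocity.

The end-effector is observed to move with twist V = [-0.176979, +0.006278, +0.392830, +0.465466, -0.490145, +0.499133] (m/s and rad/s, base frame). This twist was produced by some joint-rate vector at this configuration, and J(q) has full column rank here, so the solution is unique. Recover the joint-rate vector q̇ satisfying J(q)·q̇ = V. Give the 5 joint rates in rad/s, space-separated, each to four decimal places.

o_n = [0.4658, 1.0823, 0.2543]
J₁: ẑ×o_n = [-1.0823, 0.4658, 0.0000], ω = ẑ
J2: z=[0.0000, 0.0000, 1.0000] o=[0.3816, 0.2385, 0.0000] → [-0.8438, 0.0841, 0.0000, 0.0000, 0.0000, 1.0000]
J3: z=[0.0000, 0.0000, 1.0000] o=[0.1638, 0.5739, 0.0000] → [-0.5084, 0.3020, 0.0000, 0.0000, 0.0000, 1.0000]
J4: z=[-0.8480, -0.5299, 0.0000] o=[-0.0641, 0.9386, 0.0000] → [-0.1348, 0.2157, 0.1589, -0.8480, -0.5299, 0.0000]
J5: z=[-0.4494, 0.7192, 0.5299] o=[0.0027, 0.6429, 0.4579] → [-0.3793, 0.1539, -0.5305, -0.4494, 0.7192, 0.5299]
q̇ = J⁺·V = [-0.1910, 0.4080, 0.6960, -0.1350, -0.7810]

-0.1910 0.4080 0.6960 -0.1350 -0.7810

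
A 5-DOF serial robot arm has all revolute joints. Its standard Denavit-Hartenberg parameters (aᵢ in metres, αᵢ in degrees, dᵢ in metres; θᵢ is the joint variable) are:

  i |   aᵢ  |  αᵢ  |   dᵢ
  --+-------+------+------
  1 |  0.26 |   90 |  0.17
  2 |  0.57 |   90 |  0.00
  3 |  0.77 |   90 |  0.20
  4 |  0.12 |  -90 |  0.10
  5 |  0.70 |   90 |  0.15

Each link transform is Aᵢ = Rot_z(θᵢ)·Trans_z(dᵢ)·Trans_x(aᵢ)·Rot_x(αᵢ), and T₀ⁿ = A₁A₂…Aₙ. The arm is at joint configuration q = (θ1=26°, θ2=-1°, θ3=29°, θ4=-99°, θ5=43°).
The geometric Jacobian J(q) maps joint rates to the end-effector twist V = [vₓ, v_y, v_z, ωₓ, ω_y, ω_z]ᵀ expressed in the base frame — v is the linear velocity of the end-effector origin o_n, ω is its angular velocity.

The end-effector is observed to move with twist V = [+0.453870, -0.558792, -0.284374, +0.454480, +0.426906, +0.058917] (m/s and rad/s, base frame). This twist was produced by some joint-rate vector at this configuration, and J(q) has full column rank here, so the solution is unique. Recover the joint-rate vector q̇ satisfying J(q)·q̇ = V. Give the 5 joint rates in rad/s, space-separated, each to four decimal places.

-0.4230 -0.0400 -0.4220 0.4110 0.4490

o_n = [1.5513, -0.0526, 0.5983]
J₁: ẑ×o_n = [0.0526, 1.5513, -0.0000], ω = ẑ
J2: z=[0.4384, -0.8988, 0.0000] o=[0.2337, 0.1140, 0.1700] → [-0.3850, -0.1878, 1.1112, 0.4384, -0.8988, 0.0000]
J3: z=[-0.0157, -0.0077, -0.9998] o=[0.7459, 0.3638, 0.1601] → [-0.4197, -0.7984, 0.0127, -0.0157, -0.0077, -0.9998]
J4: z=[0.0523, 0.9986, -0.0085] o=[1.5116, 0.3219, -0.0517] → [0.6459, -0.0343, -0.0592, 0.0523, 0.9986, -0.0085]
J5: z=[0.9887, -0.0506, 0.1413] o=[1.5000, 0.4237, 0.0663] → [0.0404, -0.5187, -0.4683, 0.9887, -0.0506, 0.1413]
q̇ = J⁺·V = [-0.4230, -0.0400, -0.4220, 0.4110, 0.4490]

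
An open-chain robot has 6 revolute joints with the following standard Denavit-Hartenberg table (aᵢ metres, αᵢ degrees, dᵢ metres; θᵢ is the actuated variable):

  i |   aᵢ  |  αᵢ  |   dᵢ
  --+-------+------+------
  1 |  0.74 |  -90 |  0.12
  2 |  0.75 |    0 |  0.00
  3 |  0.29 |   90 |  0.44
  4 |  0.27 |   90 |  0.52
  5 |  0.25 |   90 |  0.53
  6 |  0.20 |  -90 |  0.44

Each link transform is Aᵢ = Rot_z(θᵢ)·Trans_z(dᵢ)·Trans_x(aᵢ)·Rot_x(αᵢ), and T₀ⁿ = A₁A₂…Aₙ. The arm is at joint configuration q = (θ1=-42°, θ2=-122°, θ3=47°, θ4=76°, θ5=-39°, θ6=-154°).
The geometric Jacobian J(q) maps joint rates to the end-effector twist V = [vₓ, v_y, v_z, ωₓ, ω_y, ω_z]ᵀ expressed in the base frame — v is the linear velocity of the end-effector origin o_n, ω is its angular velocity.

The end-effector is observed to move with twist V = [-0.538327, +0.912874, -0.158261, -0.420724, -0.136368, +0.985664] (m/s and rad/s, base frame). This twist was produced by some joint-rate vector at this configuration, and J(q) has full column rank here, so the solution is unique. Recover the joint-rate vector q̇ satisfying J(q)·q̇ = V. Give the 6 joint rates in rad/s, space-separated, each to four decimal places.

0.6460 -0.6500 0.1070 0.0290 0.2240 -0.3510

o_n = [0.5528, 0.0126, 1.4965]
J₁: ẑ×o_n = [-0.0126, 0.5528, 0.0000], ω = ẑ
J2: z=[0.6691, 0.7431, 0.0000] o=[0.5499, -0.4952, 0.1200] → [1.0229, -0.9211, 0.3376, 0.6691, 0.7431, 0.0000]
J3: z=[0.6691, 0.7431, 0.0000] o=[0.2546, -0.2292, 0.7560] → [0.5503, -0.4955, -0.0598, 0.6691, 0.7431, 0.0000]
J4: z=[-0.7178, 0.6463, 0.2588] o=[0.6048, 0.0475, 1.0362] → [0.3066, 0.3170, 0.0587, -0.7178, 0.6463, 0.2588]
J5: z=[0.0247, -0.3478, 0.9372] o=[0.4194, 0.5670, 1.2338] → [0.4283, 0.1186, 0.0327, 0.0247, -0.3478, 0.9372]
J6: z=[0.1200, -0.9297, -0.3482] o=[0.6806, 0.4129, 1.7352] → [0.0826, 0.0731, -0.1668, 0.1200, -0.9297, -0.3482]
q̇ = J⁺·V = [0.6460, -0.6500, 0.1070, 0.0290, 0.2240, -0.3510]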